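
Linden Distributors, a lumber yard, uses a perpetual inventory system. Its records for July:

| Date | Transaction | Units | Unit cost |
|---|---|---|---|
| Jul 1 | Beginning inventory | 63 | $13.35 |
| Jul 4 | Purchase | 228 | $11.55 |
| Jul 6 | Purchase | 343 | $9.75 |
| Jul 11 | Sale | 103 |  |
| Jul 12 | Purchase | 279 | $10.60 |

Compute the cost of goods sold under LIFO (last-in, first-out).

COGS = $1,004.25

Jul 11, 103 sold [LIFO — newest first]: 103 @ $9.75 = $1,004.25
Ending inventory: 63 @ $13.35 + 228 @ $11.55 + 240 @ $9.75 + 279 @ $10.60 = $8,771.85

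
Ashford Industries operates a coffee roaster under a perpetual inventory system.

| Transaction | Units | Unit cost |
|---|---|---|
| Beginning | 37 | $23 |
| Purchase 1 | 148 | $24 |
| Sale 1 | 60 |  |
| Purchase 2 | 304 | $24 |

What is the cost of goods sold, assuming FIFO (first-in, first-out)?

Sale 1 (60) [FIFO — oldest first]: 37 @ $23 + 23 @ $24 = $1,403
Ending inventory: 125 @ $24 + 304 @ $24 = $10,296

COGS = $1,403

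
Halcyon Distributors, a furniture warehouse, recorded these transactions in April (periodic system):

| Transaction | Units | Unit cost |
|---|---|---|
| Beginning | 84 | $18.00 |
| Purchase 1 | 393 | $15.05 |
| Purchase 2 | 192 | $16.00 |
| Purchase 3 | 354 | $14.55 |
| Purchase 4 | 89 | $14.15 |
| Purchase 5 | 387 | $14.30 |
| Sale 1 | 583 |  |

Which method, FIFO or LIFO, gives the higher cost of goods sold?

FIFO COGS: 84 @ $18.00 + 393 @ $15.05 + 106 @ $16.00 = $9,122.65
LIFO COGS: 387 @ $14.30 + 89 @ $14.15 + 107 @ $14.55 = $8,350.30

FIFO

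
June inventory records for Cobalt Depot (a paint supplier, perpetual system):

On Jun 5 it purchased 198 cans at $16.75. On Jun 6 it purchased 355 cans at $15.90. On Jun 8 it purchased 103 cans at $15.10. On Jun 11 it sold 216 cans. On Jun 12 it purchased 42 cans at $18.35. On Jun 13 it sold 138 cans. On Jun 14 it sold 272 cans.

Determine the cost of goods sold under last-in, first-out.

Jun 11, 216 sold [LIFO — newest first]: 103 @ $15.10 + 113 @ $15.90 = $3,352.00
Jun 13, 138 sold [LIFO — newest first]: 42 @ $18.35 + 96 @ $15.90 = $2,297.10
Jun 14, 272 sold [LIFO — newest first]: 146 @ $15.90 + 126 @ $16.75 = $4,431.90
Total COGS = $3,352.00 + $2,297.10 + $4,431.90 = $10,081.00
Ending inventory: 72 @ $16.75 = $1,206.00

COGS = $10,081.00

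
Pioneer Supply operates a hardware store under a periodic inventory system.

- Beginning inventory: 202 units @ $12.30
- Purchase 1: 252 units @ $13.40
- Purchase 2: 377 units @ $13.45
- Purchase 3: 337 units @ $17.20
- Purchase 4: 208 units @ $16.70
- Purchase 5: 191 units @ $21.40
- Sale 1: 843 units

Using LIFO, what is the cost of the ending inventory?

Sale 1 (843) [LIFO — newest first]: 191 @ $21.40 + 208 @ $16.70 + 337 @ $17.20 + 107 @ $13.45 = $14,796.55
Ending inventory: 202 @ $12.30 + 252 @ $13.40 + 270 @ $13.45 = $9,492.90
Check: goods available $24,289.45 = COGS $14,796.55 + ending $9,492.90

Ending inventory = $9,492.90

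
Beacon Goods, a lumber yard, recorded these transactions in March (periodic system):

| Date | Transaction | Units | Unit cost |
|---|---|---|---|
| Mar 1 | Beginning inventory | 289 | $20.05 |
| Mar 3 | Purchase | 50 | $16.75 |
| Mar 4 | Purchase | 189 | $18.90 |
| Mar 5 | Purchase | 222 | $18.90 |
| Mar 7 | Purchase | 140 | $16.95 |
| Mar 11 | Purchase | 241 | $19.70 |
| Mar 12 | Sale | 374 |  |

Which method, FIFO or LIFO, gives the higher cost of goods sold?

FIFO COGS: 289 @ $20.05 + 50 @ $16.75 + 35 @ $18.90 = $7,293.45
LIFO COGS: 241 @ $19.70 + 133 @ $16.95 = $7,002.05

FIFO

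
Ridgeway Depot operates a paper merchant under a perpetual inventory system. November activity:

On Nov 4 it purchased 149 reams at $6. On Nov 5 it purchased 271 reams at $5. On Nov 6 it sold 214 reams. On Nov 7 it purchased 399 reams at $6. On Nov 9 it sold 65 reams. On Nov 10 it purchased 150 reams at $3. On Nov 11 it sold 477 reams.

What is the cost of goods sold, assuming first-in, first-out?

COGS = $4,265

Nov 6, 214 sold [FIFO — oldest first]: 149 @ $6 + 65 @ $5 = $1,219
Nov 9, 65 sold [FIFO — oldest first]: 65 @ $5 = $325
Nov 11, 477 sold [FIFO — oldest first]: 141 @ $5 + 336 @ $6 = $2,721
Total COGS = $1,219 + $325 + $2,721 = $4,265
Ending inventory: 63 @ $6 + 150 @ $3 = $828
Check: goods available $5,093 = COGS $4,265 + ending $828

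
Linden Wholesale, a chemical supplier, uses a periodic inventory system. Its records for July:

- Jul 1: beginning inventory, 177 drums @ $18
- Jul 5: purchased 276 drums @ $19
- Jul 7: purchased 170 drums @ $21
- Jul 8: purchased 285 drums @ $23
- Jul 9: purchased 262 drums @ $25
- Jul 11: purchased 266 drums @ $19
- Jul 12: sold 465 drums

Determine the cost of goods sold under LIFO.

COGS = $10,029

Jul 12, 465 sold [LIFO — newest first]: 266 @ $19 + 199 @ $25 = $10,029
Ending inventory: 177 @ $18 + 276 @ $19 + 170 @ $21 + 285 @ $23 + 63 @ $25 = $20,130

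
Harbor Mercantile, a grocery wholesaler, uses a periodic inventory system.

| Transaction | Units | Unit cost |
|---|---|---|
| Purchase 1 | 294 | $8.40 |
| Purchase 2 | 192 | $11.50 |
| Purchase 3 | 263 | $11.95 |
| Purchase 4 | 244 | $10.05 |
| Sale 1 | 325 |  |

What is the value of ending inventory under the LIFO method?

Ending inventory = $6,852.50

Sale 1 (325) [LIFO — newest first]: 244 @ $10.05 + 81 @ $11.95 = $3,420.15
Ending inventory: 294 @ $8.40 + 192 @ $11.50 + 182 @ $11.95 = $6,852.50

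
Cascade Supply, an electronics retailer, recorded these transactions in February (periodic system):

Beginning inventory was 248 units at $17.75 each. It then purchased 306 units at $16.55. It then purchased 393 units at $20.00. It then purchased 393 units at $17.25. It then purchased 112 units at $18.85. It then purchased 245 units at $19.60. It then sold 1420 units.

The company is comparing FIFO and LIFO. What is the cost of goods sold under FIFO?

FIFO COGS: 248 @ $17.75 + 306 @ $16.55 + 393 @ $20.00 + 393 @ $17.25 + 80 @ $18.85 = $25,613.55
LIFO COGS: 245 @ $19.60 + 112 @ $18.85 + 393 @ $17.25 + 393 @ $20.00 + 277 @ $16.55 = $26,136.80

COGS = $25,613.55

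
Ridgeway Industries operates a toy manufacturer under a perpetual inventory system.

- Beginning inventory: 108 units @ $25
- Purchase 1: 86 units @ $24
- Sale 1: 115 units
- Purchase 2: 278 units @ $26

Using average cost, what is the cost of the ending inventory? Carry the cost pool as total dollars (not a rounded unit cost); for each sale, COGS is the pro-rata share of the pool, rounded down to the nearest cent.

Ending inventory = $9,167.98

After Beginning: 108 on hand, pool $2,700.00 (≈ $25.0000 each)
After Purchase 1: 194 on hand, pool $4,764.00 (≈ $24.5567 each)
Sale 1, sell 115: 115/194 × $4,764.00 → $2,824.02
After Purchase 2: 357 on hand, pool $9,167.98 (≈ $25.6806 each)
Ending inventory (cost pool remaining) = $9,167.98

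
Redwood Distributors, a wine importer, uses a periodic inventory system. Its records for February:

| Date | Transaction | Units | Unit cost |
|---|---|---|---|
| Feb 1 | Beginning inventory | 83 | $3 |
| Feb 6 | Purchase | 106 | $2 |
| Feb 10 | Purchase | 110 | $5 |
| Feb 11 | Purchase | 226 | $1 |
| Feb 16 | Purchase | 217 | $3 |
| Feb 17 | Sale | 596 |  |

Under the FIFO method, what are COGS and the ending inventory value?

COGS = $1,450; ending inventory = $438

Feb 17, 596 sold [FIFO — oldest first]: 83 @ $3 + 106 @ $2 + 110 @ $5 + 226 @ $1 + 71 @ $3 = $1,450
Ending inventory: 146 @ $3 = $438
Check: goods available $1,888 = COGS $1,450 + ending $438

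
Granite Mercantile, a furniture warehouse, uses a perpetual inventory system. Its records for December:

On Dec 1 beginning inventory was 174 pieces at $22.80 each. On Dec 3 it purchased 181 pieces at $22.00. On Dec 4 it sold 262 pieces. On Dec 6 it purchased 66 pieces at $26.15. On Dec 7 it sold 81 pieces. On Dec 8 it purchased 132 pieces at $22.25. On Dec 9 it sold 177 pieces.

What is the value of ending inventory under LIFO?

Dec 4, 262 sold [LIFO — newest first]: 181 @ $22.00 + 81 @ $22.80 = $5,828.80
Dec 7, 81 sold [LIFO — newest first]: 66 @ $26.15 + 15 @ $22.80 = $2,067.90
Dec 9, 177 sold [LIFO — newest first]: 132 @ $22.25 + 45 @ $22.80 = $3,963.00
Total COGS = $5,828.80 + $2,067.90 + $3,963.00 = $11,859.70
Ending inventory: 33 @ $22.80 = $752.40

Ending inventory = $752.40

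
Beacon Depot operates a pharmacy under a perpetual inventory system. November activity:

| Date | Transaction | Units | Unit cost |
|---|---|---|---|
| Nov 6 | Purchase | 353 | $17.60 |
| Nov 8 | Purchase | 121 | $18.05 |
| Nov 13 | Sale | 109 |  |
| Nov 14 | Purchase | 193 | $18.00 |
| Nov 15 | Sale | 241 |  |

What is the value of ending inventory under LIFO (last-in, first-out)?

Nov 13, 109 sold [LIFO — newest first]: 109 @ $18.05 = $1,967.45
Nov 15, 241 sold [LIFO — newest first]: 193 @ $18.00 + 12 @ $18.05 + 36 @ $17.60 = $4,324.20
Total COGS = $1,967.45 + $4,324.20 = $6,291.65
Ending inventory: 317 @ $17.60 = $5,579.20

Ending inventory = $5,579.20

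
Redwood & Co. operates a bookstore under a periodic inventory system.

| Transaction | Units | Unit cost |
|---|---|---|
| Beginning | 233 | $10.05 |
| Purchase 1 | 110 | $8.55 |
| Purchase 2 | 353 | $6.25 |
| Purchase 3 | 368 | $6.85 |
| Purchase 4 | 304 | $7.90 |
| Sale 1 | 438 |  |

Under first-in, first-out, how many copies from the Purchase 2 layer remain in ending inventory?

Sale 1 (438) [FIFO — oldest first]: 233 @ $10.05 + 110 @ $8.55 + 95 @ $6.25 = $3,875.90
Ending inventory: 258 @ $6.25 + 368 @ $6.85 + 304 @ $7.90 = $6,534.90
Check: goods available $10,410.80 = COGS $3,875.90 + ending $6,534.90

258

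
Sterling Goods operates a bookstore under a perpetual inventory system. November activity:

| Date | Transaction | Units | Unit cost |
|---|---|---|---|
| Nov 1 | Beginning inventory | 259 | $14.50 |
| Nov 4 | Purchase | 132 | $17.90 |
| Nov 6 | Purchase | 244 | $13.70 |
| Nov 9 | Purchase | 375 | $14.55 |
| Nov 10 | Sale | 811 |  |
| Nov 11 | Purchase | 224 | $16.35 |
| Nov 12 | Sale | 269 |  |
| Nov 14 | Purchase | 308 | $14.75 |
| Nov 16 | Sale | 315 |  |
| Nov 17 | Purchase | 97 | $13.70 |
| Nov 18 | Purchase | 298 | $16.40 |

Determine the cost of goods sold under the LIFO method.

COGS = $20,991.25

Nov 10, 811 sold [LIFO — newest first]: 375 @ $14.55 + 244 @ $13.70 + 132 @ $17.90 + 60 @ $14.50 = $12,031.85
Nov 12, 269 sold [LIFO — newest first]: 224 @ $16.35 + 45 @ $14.50 = $4,314.90
Nov 16, 315 sold [LIFO — newest first]: 308 @ $14.75 + 7 @ $14.50 = $4,644.50
Total COGS = $12,031.85 + $4,314.90 + $4,644.50 = $20,991.25
Ending inventory: 147 @ $14.50 + 97 @ $13.70 + 298 @ $16.40 = $8,347.60
Check: goods available $29,338.85 = COGS $20,991.25 + ending $8,347.60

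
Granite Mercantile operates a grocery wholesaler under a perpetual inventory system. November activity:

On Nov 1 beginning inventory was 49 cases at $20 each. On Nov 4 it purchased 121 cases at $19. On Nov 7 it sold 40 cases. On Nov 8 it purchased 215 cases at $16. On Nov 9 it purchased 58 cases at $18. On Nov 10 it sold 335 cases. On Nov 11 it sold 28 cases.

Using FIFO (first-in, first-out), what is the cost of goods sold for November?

Nov 7, 40 sold [FIFO — oldest first]: 40 @ $20 = $800
Nov 10, 335 sold [FIFO — oldest first]: 9 @ $20 + 121 @ $19 + 205 @ $16 = $5,759
Nov 11, 28 sold [FIFO — oldest first]: 10 @ $16 + 18 @ $18 = $484
Total COGS = $800 + $5,759 + $484 = $7,043
Ending inventory: 40 @ $18 = $720

COGS = $7,043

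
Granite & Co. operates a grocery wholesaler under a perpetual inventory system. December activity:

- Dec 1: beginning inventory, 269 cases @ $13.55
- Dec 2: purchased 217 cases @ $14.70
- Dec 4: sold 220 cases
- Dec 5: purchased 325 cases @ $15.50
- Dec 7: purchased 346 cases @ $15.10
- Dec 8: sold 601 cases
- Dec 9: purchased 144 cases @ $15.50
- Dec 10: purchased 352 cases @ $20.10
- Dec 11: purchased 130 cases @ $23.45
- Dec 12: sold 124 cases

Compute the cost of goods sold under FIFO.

Dec 4, 220 sold [FIFO — oldest first]: 220 @ $13.55 = $2,981.00
Dec 8, 601 sold [FIFO — oldest first]: 49 @ $13.55 + 217 @ $14.70 + 325 @ $15.50 + 10 @ $15.10 = $9,042.35
Dec 12, 124 sold [FIFO — oldest first]: 124 @ $15.10 = $1,872.40
Total COGS = $2,981.00 + $9,042.35 + $1,872.40 = $13,895.75
Ending inventory: 212 @ $15.10 + 144 @ $15.50 + 352 @ $20.10 + 130 @ $23.45 = $15,556.90

COGS = $13,895.75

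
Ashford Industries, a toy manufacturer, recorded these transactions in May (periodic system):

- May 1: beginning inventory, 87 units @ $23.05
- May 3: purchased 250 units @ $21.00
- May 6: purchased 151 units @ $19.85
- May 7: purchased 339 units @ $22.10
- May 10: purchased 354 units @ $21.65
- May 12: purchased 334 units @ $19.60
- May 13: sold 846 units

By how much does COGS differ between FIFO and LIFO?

$453.65

FIFO COGS: 87 @ $23.05 + 250 @ $21.00 + 151 @ $19.85 + 339 @ $22.10 + 19 @ $21.65 = $18,155.95
LIFO COGS: 334 @ $19.60 + 354 @ $21.65 + 158 @ $22.10 = $17,702.30
Difference = |$18,155.95 − $17,702.30| = $453.65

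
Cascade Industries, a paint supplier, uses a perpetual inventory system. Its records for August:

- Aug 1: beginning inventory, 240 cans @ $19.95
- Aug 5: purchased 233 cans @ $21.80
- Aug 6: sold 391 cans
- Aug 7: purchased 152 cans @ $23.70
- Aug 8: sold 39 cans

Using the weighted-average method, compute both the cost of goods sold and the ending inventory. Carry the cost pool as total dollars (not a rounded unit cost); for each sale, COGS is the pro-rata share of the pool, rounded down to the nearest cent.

COGS = $9,042.27; ending inventory = $4,427.53

After Aug 1: 240 on hand, pool $4,788.00 (≈ $19.9500 each)
After Aug 5: 473 on hand, pool $9,867.40 (≈ $20.8613 each)
Aug 6, sell 391: 391/473 × $9,867.40 → $8,156.77
After Aug 7: 234 on hand, pool $5,313.03 (≈ $22.7053 each)
Aug 8, sell 39: 39/234 × $5,313.03 → $885.50
Total COGS = $8,156.77 + $885.50 = $9,042.27
Ending inventory (cost pool remaining) = $4,427.53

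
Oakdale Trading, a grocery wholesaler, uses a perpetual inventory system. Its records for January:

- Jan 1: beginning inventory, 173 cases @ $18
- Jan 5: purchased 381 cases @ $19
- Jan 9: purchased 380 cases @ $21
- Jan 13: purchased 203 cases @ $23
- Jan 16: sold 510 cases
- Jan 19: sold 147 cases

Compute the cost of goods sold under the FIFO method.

COGS = $12,516

Jan 16, 510 sold [FIFO — oldest first]: 173 @ $18 + 337 @ $19 = $9,517
Jan 19, 147 sold [FIFO — oldest first]: 44 @ $19 + 103 @ $21 = $2,999
Total COGS = $9,517 + $2,999 = $12,516
Ending inventory: 277 @ $21 + 203 @ $23 = $10,486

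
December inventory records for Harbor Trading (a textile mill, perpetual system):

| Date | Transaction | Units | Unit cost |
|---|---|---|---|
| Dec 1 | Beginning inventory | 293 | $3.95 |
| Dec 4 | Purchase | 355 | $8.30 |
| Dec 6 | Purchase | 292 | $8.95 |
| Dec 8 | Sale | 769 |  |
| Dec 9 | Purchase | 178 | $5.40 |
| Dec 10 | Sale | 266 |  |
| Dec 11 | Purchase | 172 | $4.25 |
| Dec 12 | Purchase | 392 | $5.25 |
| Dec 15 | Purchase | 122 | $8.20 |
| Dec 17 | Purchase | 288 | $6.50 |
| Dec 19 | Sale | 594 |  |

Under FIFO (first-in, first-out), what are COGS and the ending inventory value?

Dec 8, 769 sold [FIFO — oldest first]: 293 @ $3.95 + 355 @ $8.30 + 121 @ $8.95 = $5,186.80
Dec 10, 266 sold [FIFO — oldest first]: 171 @ $8.95 + 95 @ $5.40 = $2,043.45
Dec 19, 594 sold [FIFO — oldest first]: 83 @ $5.40 + 172 @ $4.25 + 339 @ $5.25 = $2,958.95
Total COGS = $5,186.80 + $2,043.45 + $2,958.95 = $10,189.20
Ending inventory: 53 @ $5.25 + 122 @ $8.20 + 288 @ $6.50 = $3,150.65

COGS = $10,189.20; ending inventory = $3,150.65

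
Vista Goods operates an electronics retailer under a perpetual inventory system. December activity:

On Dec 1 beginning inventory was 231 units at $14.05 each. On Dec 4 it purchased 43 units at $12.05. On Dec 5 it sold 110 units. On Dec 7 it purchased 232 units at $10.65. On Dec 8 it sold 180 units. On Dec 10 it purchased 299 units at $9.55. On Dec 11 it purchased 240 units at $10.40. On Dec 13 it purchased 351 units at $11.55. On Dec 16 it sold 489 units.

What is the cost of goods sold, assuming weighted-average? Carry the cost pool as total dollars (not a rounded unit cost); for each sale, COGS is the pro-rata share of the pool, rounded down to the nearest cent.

After Dec 1: 231 on hand, pool $3,245.55 (≈ $14.0500 each)
After Dec 4: 274 on hand, pool $3,763.70 (≈ $13.7361 each)
Dec 5, sell 110: 110/274 × $3,763.70 → $1,510.97
After Dec 7: 396 on hand, pool $4,723.53 (≈ $11.9281 each)
Dec 8, sell 180: 180/396 × $4,723.53 → $2,147.05
After Dec 10: 515 on hand, pool $5,431.93 (≈ $10.5474 each)
After Dec 11: 755 on hand, pool $7,927.93 (≈ $10.5006 each)
After Dec 13: 1106 on hand, pool $11,981.98 (≈ $10.8336 each)
Dec 16, sell 489: 489/1106 × $11,981.98 → $5,297.63
Total COGS = $1,510.97 + $2,147.05 + $5,297.63 = $8,955.65
Ending inventory (cost pool remaining) = $6,684.35

COGS = $8,955.65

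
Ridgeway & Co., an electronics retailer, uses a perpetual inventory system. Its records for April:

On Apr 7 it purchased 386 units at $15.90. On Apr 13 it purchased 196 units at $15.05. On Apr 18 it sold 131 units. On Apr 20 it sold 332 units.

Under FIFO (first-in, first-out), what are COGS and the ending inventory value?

COGS = $7,296.25; ending inventory = $1,790.95

Apr 18, 131 sold [FIFO — oldest first]: 131 @ $15.90 = $2,082.90
Apr 20, 332 sold [FIFO — oldest first]: 255 @ $15.90 + 77 @ $15.05 = $5,213.35
Total COGS = $2,082.90 + $5,213.35 = $7,296.25
Ending inventory: 119 @ $15.05 = $1,790.95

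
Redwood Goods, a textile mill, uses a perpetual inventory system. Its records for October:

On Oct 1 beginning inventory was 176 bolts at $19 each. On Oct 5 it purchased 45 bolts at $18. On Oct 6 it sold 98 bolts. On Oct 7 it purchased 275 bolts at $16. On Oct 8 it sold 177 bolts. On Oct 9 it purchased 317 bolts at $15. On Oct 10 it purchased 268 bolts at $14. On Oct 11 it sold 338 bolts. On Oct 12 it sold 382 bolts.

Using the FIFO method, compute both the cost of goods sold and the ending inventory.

COGS = $15,857; ending inventory = $1,204

Oct 6, 98 sold [FIFO — oldest first]: 98 @ $19 = $1,862
Oct 8, 177 sold [FIFO — oldest first]: 78 @ $19 + 45 @ $18 + 54 @ $16 = $3,156
Oct 11, 338 sold [FIFO — oldest first]: 221 @ $16 + 117 @ $15 = $5,291
Oct 12, 382 sold [FIFO — oldest first]: 200 @ $15 + 182 @ $14 = $5,548
Total COGS = $1,862 + $3,156 + $5,291 + $5,548 = $15,857
Ending inventory: 86 @ $14 = $1,204
Check: goods available $17,061 = COGS $15,857 + ending $1,204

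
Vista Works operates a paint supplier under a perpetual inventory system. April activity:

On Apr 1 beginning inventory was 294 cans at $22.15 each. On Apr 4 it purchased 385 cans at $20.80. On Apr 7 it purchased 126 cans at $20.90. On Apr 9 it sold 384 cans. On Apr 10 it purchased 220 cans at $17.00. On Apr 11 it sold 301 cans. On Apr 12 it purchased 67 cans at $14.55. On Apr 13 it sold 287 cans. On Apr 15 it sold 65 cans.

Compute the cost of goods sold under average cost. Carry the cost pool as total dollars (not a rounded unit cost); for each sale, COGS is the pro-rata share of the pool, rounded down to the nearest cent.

COGS = $20,825.50

After Apr 1: 294 on hand, pool $6,512.10 (≈ $22.1500 each)
After Apr 4: 679 on hand, pool $14,520.10 (≈ $21.3845 each)
After Apr 7: 805 on hand, pool $17,153.50 (≈ $21.3087 each)
Apr 9, sell 384: 384/805 × $17,153.50 → $8,182.53
After Apr 10: 641 on hand, pool $12,710.97 (≈ $19.8299 each)
Apr 11, sell 301: 301/641 × $12,710.97 → $5,968.80
After Apr 12: 407 on hand, pool $7,717.02 (≈ $18.9607 each)
Apr 13, sell 287: 287/407 × $7,717.02 → $5,441.73
Apr 15, sell 65: 65/120 × $2,275.29 → $1,232.44
Total COGS = $8,182.53 + $5,968.80 + $5,441.73 + $1,232.44 = $20,825.50
Ending inventory (cost pool remaining) = $1,042.85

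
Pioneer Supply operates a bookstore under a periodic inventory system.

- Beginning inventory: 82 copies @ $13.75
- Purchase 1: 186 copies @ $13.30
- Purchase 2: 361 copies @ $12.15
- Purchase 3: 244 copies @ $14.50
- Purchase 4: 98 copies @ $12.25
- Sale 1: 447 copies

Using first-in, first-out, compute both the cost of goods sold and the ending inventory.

COGS = $5,776.15; ending inventory = $6,949.80

Sale 1 (447) [FIFO — oldest first]: 82 @ $13.75 + 186 @ $13.30 + 179 @ $12.15 = $5,776.15
Ending inventory: 182 @ $12.15 + 244 @ $14.50 + 98 @ $12.25 = $6,949.80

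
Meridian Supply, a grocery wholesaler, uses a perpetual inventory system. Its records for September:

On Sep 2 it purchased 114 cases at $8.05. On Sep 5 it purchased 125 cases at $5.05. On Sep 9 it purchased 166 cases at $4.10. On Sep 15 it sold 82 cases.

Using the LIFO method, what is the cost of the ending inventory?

Sep 15, 82 sold [LIFO — newest first]: 82 @ $4.10 = $336.20
Ending inventory: 114 @ $8.05 + 125 @ $5.05 + 84 @ $4.10 = $1,893.35

Ending inventory = $1,893.35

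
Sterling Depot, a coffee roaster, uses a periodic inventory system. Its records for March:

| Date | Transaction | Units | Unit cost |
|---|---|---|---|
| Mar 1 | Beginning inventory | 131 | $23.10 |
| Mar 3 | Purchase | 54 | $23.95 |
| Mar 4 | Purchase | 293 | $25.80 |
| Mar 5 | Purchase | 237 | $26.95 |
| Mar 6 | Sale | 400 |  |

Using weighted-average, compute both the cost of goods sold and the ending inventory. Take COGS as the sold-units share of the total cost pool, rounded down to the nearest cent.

Mar 6, sell 400: 400/715 × $18,265.95 → $10,218.71
Ending inventory (cost pool remaining) = $8,047.24
Check: goods available $18,265.95 = COGS $10,218.71 + ending $8,047.24

COGS = $10,218.71; ending inventory = $8,047.24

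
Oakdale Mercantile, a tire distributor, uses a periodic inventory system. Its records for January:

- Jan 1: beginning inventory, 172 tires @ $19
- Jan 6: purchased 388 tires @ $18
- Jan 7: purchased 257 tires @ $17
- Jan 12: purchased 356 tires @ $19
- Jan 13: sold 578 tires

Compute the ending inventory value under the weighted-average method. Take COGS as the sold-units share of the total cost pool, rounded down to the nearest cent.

Ending inventory = $10,847.47

Jan 13, sell 578: 578/1173 × $21,385.00 → $10,537.53
Ending inventory (cost pool remaining) = $10,847.47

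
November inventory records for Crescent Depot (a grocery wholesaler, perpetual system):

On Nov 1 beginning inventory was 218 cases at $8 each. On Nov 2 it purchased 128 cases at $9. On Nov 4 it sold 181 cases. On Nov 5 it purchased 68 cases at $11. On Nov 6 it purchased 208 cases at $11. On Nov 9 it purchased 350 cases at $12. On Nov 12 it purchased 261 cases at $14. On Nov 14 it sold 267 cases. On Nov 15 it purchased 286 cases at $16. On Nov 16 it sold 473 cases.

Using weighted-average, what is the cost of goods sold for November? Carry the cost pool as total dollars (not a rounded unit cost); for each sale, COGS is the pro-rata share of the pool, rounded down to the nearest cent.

COGS = $10,694.29

After Nov 1: 218 on hand, pool $1,744.00 (≈ $8.0000 each)
After Nov 2: 346 on hand, pool $2,896.00 (≈ $8.3699 each)
Nov 4, sell 181: 181/346 × $2,896.00 → $1,514.95
After Nov 5: 233 on hand, pool $2,129.05 (≈ $9.1376 each)
After Nov 6: 441 on hand, pool $4,417.05 (≈ $10.0160 each)
After Nov 9: 791 on hand, pool $8,617.05 (≈ $10.8939 each)
After Nov 12: 1052 on hand, pool $12,271.05 (≈ $11.6645 each)
Nov 14, sell 267: 267/1052 × $12,271.05 → $3,114.42
After Nov 15: 1071 on hand, pool $13,732.63 (≈ $12.8223 each)
Nov 16, sell 473: 473/1071 × $13,732.63 → $6,064.92
Total COGS = $1,514.95 + $3,114.42 + $6,064.92 = $10,694.29
Ending inventory (cost pool remaining) = $7,667.71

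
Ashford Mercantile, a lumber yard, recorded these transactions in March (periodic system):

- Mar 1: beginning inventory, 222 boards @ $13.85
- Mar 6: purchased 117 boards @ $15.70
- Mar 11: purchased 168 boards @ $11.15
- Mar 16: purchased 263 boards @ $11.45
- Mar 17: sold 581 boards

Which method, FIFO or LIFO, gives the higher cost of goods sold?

FIFO COGS: 222 @ $13.85 + 117 @ $15.70 + 168 @ $11.15 + 74 @ $11.45 = $7,632.10
LIFO COGS: 263 @ $11.45 + 168 @ $11.15 + 117 @ $15.70 + 33 @ $13.85 = $7,178.50

FIFO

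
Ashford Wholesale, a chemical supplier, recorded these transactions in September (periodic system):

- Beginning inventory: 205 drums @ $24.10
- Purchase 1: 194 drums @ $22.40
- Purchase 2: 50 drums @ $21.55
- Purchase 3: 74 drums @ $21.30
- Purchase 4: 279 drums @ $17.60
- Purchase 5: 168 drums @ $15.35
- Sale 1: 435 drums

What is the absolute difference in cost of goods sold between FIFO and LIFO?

$2,783.90

FIFO COGS: 205 @ $24.10 + 194 @ $22.40 + 36 @ $21.55 = $10,061.90
LIFO COGS: 168 @ $15.35 + 267 @ $17.60 = $7,278.00
Difference = |$10,061.90 − $7,278.00| = $2,783.90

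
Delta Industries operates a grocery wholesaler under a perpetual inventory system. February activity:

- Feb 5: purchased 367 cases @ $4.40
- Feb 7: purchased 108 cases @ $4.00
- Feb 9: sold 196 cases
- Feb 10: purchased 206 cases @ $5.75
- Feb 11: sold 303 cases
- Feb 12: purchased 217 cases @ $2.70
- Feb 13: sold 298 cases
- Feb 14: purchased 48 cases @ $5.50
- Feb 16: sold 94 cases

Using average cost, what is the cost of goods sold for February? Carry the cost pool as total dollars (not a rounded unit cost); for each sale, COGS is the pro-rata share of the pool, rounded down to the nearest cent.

COGS = $3,845.31

After Feb 5: 367 on hand, pool $1,614.80 (≈ $4.4000 each)
After Feb 7: 475 on hand, pool $2,046.80 (≈ $4.3091 each)
Feb 9, sell 196: 196/475 × $2,046.80 → $844.57
After Feb 10: 485 on hand, pool $2,386.73 (≈ $4.9211 each)
Feb 11, sell 303: 303/485 × $2,386.73 → $1,491.09
After Feb 12: 399 on hand, pool $1,481.54 (≈ $3.7131 each)
Feb 13, sell 298: 298/399 × $1,481.54 → $1,106.51
After Feb 14: 149 on hand, pool $639.03 (≈ $4.2888 each)
Feb 16, sell 94: 94/149 × $639.03 → $403.14
Total COGS = $844.57 + $1,491.09 + $1,106.51 + $403.14 = $3,845.31
Ending inventory (cost pool remaining) = $235.89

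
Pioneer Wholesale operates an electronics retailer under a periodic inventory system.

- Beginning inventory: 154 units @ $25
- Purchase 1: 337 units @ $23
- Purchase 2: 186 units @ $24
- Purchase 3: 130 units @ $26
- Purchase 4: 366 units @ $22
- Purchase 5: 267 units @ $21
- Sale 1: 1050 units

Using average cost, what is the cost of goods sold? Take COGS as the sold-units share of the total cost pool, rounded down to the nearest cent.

COGS = $24,138.33

Sale 1, sell 1050: 1050/1440 × $33,104.00 → $24,138.33
Ending inventory (cost pool remaining) = $8,965.67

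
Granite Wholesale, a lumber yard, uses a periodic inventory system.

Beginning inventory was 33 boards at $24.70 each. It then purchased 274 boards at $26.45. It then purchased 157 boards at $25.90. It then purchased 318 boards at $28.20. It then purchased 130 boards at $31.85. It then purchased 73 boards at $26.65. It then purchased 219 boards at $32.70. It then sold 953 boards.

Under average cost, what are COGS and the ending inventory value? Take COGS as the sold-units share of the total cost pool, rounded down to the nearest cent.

COGS = $27,183.88; ending inventory = $7,159.67

Sale 1, sell 953: 953/1204 × $34,343.55 → $27,183.88
Ending inventory (cost pool remaining) = $7,159.67
Check: goods available $34,343.55 = COGS $27,183.88 + ending $7,159.67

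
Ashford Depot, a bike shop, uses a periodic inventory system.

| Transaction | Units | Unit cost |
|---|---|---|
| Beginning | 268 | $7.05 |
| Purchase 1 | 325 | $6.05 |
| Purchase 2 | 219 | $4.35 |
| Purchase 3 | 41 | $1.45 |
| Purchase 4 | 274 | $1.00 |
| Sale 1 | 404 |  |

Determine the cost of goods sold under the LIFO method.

Sale 1 (404) [LIFO — newest first]: 274 @ $1.00 + 41 @ $1.45 + 89 @ $4.35 = $720.60
Ending inventory: 268 @ $7.05 + 325 @ $6.05 + 130 @ $4.35 = $4,421.15
Check: goods available $5,141.75 = COGS $720.60 + ending $4,421.15

COGS = $720.60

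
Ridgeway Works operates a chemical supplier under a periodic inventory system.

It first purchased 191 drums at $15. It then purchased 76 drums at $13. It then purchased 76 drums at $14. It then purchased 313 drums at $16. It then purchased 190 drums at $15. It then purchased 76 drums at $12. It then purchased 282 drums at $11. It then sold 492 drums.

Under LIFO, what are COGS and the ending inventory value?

COGS = $6,024; ending inventory = $10,765

Sale 1 (492) [LIFO — newest first]: 282 @ $11 + 76 @ $12 + 134 @ $15 = $6,024
Ending inventory: 191 @ $15 + 76 @ $13 + 76 @ $14 + 313 @ $16 + 56 @ $15 = $10,765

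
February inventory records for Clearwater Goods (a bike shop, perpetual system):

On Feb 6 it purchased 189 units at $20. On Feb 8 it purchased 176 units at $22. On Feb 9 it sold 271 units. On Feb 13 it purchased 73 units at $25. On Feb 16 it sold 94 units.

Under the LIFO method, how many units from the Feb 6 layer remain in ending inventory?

73

Feb 9, 271 sold [LIFO — newest first]: 176 @ $22 + 95 @ $20 = $5,772
Feb 16, 94 sold [LIFO — newest first]: 73 @ $25 + 21 @ $20 = $2,245
Total COGS = $5,772 + $2,245 = $8,017
Ending inventory: 73 @ $20 = $1,460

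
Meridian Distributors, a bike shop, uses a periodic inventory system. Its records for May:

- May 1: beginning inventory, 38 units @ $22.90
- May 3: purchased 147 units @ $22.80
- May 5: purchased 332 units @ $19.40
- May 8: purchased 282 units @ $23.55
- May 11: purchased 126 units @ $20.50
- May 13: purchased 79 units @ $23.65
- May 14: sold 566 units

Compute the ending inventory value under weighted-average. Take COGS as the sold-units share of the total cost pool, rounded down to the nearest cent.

May 14, sell 566: 566/1004 × $21,755.05 → $12,264.30
Ending inventory (cost pool remaining) = $9,490.75

Ending inventory = $9,490.75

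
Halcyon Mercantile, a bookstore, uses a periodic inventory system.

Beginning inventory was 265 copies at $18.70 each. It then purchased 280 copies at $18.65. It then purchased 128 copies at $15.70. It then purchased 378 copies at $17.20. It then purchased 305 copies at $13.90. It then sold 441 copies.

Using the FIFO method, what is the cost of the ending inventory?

Sale 1 (441) [FIFO — oldest first]: 265 @ $18.70 + 176 @ $18.65 = $8,237.90
Ending inventory: 104 @ $18.65 + 128 @ $15.70 + 378 @ $17.20 + 305 @ $13.90 = $14,690.30

Ending inventory = $14,690.30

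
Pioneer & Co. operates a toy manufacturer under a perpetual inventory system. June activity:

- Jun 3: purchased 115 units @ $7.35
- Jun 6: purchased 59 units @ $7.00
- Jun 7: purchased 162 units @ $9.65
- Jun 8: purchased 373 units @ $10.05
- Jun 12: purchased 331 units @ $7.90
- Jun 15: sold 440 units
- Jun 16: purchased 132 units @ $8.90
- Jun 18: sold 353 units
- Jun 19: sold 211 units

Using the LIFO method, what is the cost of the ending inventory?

Jun 15, 440 sold [LIFO — newest first]: 331 @ $7.90 + 109 @ $10.05 = $3,710.35
Jun 18, 353 sold [LIFO — newest first]: 132 @ $8.90 + 221 @ $10.05 = $3,395.85
Jun 19, 211 sold [LIFO — newest first]: 43 @ $10.05 + 162 @ $9.65 + 6 @ $7.00 = $2,037.45
Total COGS = $3,710.35 + $3,395.85 + $2,037.45 = $9,143.65
Ending inventory: 115 @ $7.35 + 53 @ $7.00 = $1,216.25
Check: goods available $10,359.90 = COGS $9,143.65 + ending $1,216.25

Ending inventory = $1,216.25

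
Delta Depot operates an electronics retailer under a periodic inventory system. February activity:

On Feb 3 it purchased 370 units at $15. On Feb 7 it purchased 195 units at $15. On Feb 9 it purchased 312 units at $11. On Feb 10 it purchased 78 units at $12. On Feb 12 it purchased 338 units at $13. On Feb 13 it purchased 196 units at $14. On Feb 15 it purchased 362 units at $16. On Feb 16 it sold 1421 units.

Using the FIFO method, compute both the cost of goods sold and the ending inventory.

COGS = $19,029; ending inventory = $6,744

Feb 16, 1421 sold [FIFO — oldest first]: 370 @ $15 + 195 @ $15 + 312 @ $11 + 78 @ $12 + 338 @ $13 + 128 @ $14 = $19,029
Ending inventory: 68 @ $14 + 362 @ $16 = $6,744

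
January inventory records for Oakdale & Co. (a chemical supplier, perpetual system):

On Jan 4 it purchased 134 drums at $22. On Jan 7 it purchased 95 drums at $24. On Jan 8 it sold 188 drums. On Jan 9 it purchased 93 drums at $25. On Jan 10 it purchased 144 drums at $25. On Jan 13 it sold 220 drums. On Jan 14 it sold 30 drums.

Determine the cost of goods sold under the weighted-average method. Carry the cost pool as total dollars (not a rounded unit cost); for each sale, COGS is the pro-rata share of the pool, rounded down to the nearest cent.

After Jan 4: 134 on hand, pool $2,948.00 (≈ $22.0000 each)
After Jan 7: 229 on hand, pool $5,228.00 (≈ $22.8297 each)
Jan 8, sell 188: 188/229 × $5,228.00 → $4,291.98
After Jan 9: 134 on hand, pool $3,261.02 (≈ $24.3360 each)
After Jan 10: 278 on hand, pool $6,861.02 (≈ $24.6799 each)
Jan 13, sell 220: 220/278 × $6,861.02 → $5,429.58
Jan 14, sell 30: 30/58 × $1,431.44 → $740.40
Total COGS = $4,291.98 + $5,429.58 + $740.40 = $10,461.96
Ending inventory (cost pool remaining) = $691.04
Check: goods available $11,153.00 = COGS $10,461.96 + ending $691.04

COGS = $10,461.96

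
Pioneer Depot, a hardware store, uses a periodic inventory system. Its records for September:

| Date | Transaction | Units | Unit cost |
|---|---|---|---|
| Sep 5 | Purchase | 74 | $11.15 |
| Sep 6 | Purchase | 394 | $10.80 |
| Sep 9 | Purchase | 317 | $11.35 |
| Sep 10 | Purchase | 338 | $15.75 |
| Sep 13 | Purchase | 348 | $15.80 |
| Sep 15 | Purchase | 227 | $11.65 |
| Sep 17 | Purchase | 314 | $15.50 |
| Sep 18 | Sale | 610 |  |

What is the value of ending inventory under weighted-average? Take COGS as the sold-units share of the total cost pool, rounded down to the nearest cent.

Sep 18, sell 610: 610/2012 × $27,011.70 → $8,189.43
Ending inventory (cost pool remaining) = $18,822.27

Ending inventory = $18,822.27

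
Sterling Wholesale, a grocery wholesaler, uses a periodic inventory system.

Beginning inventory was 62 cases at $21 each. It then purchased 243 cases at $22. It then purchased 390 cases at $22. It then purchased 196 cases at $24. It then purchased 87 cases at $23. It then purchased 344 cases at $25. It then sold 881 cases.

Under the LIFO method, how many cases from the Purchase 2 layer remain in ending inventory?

136

Sale 1 (881) [LIFO — newest first]: 344 @ $25 + 87 @ $23 + 196 @ $24 + 254 @ $22 = $20,893
Ending inventory: 62 @ $21 + 243 @ $22 + 136 @ $22 = $9,640
Check: goods available $30,533 = COGS $20,893 + ending $9,640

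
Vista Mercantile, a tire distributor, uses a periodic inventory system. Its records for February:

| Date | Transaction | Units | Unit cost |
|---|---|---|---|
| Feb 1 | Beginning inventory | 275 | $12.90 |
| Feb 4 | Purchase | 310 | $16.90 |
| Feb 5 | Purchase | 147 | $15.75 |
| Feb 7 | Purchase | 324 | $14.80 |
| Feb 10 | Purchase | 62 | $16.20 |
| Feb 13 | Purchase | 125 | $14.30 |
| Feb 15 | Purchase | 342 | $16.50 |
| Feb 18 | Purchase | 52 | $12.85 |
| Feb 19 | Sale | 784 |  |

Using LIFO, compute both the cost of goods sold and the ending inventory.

COGS = $12,107.50; ending inventory = $12,892.55

Feb 19, 784 sold [LIFO — newest first]: 52 @ $12.85 + 342 @ $16.50 + 125 @ $14.30 + 62 @ $16.20 + 203 @ $14.80 = $12,107.50
Ending inventory: 275 @ $12.90 + 310 @ $16.90 + 147 @ $15.75 + 121 @ $14.80 = $12,892.55
Check: goods available $25,000.05 = COGS $12,107.50 + ending $12,892.55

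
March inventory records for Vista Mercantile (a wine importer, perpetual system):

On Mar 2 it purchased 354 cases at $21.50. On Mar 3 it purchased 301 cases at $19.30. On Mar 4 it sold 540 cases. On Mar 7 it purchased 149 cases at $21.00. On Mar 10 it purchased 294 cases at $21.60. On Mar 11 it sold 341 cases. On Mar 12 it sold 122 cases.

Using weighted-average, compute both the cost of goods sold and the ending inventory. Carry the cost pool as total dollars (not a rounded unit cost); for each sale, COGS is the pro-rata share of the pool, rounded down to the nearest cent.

COGS = $20,884.67; ending inventory = $2,015.03

After Mar 2: 354 on hand, pool $7,611.00 (≈ $21.5000 each)
After Mar 3: 655 on hand, pool $13,420.30 (≈ $20.4890 each)
Mar 4, sell 540: 540/655 × $13,420.30 → $11,064.06
After Mar 7: 264 on hand, pool $5,485.24 (≈ $20.7774 each)
After Mar 10: 558 on hand, pool $11,835.64 (≈ $21.2108 each)
Mar 11, sell 341: 341/558 × $11,835.64 → $7,232.89
Mar 12, sell 122: 122/217 × $4,602.75 → $2,587.72
Total COGS = $11,064.06 + $7,232.89 + $2,587.72 = $20,884.67
Ending inventory (cost pool remaining) = $2,015.03
Check: goods available $22,899.70 = COGS $20,884.67 + ending $2,015.03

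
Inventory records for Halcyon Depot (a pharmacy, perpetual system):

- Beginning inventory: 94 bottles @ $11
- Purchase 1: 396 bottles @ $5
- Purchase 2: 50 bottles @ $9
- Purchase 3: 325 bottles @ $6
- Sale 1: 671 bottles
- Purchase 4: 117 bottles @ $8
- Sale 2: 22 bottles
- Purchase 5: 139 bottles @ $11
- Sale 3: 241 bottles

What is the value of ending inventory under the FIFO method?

Sale 1 (671) [FIFO — oldest first]: 94 @ $11 + 396 @ $5 + 50 @ $9 + 131 @ $6 = $4,250
Sale 2 (22) [FIFO — oldest first]: 22 @ $6 = $132
Sale 3 (241) [FIFO — oldest first]: 172 @ $6 + 69 @ $8 = $1,584
Total COGS = $4,250 + $132 + $1,584 = $5,966
Ending inventory: 48 @ $8 + 139 @ $11 = $1,913
Check: goods available $7,879 = COGS $5,966 + ending $1,913

Ending inventory = $1,913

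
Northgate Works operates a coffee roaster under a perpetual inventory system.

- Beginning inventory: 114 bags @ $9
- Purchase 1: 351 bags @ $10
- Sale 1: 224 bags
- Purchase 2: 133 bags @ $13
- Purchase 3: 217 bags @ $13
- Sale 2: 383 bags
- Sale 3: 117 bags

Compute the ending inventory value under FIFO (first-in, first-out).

Sale 1 (224) [FIFO — oldest first]: 114 @ $9 + 110 @ $10 = $2,126
Sale 2 (383) [FIFO — oldest first]: 241 @ $10 + 133 @ $13 + 9 @ $13 = $4,256
Sale 3 (117) [FIFO — oldest first]: 117 @ $13 = $1,521
Total COGS = $2,126 + $4,256 + $1,521 = $7,903
Ending inventory: 91 @ $13 = $1,183
Check: goods available $9,086 = COGS $7,903 + ending $1,183

Ending inventory = $1,183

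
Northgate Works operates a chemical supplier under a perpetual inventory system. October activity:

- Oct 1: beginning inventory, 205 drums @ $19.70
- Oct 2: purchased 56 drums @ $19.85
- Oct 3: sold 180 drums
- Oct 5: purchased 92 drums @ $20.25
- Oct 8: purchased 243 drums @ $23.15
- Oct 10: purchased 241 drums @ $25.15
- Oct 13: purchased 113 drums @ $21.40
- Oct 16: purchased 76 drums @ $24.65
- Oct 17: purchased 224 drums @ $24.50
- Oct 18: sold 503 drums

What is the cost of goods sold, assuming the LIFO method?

Oct 3, 180 sold [LIFO — newest first]: 56 @ $19.85 + 124 @ $19.70 = $3,554.40
Oct 18, 503 sold [LIFO — newest first]: 224 @ $24.50 + 76 @ $24.65 + 113 @ $21.40 + 90 @ $25.15 = $12,043.10
Total COGS = $3,554.40 + $12,043.10 = $15,597.50
Ending inventory: 81 @ $19.70 + 92 @ $20.25 + 243 @ $23.15 + 151 @ $25.15 = $12,881.80
Check: goods available $28,479.30 = COGS $15,597.50 + ending $12,881.80

COGS = $15,597.50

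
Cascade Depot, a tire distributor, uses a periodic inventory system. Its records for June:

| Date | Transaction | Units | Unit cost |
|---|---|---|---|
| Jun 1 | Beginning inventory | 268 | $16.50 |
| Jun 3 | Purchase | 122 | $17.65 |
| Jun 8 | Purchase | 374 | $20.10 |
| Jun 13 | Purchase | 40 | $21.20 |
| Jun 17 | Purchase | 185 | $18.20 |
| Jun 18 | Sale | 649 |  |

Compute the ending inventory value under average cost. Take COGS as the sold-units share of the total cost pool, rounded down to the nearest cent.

Ending inventory = $6,293.86

Jun 18, sell 649: 649/989 × $18,307.70 → $12,013.84
Ending inventory (cost pool remaining) = $6,293.86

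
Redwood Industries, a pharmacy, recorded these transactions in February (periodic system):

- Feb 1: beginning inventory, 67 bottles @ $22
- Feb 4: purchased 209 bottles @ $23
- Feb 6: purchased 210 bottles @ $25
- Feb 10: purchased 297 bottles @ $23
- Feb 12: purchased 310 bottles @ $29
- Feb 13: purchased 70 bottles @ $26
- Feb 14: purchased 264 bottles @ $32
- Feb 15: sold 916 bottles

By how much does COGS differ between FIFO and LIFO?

FIFO COGS: 67 @ $22 + 209 @ $23 + 210 @ $25 + 297 @ $23 + 133 @ $29 = $22,219
LIFO COGS: 264 @ $32 + 70 @ $26 + 310 @ $29 + 272 @ $23 = $25,514
Difference = |$22,219 − $25,514| = $3,295

$3,295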